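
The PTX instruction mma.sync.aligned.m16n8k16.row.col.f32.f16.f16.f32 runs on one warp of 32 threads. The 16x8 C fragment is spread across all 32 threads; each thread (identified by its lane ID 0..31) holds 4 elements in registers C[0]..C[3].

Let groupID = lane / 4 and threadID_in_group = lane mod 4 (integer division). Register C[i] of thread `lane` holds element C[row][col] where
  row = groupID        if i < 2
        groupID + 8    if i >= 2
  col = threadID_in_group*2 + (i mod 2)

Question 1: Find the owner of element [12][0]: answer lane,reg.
r=12⇒gr=4,Rb=1  c=0⇒th=0,odd=0
L=4*4+0=16  i=1*2+0=2

16,2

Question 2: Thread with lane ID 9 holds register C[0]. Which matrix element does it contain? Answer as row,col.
L=9⇒gr=9>>2=2, th=9&3=1
[0]⇒row 2+0=2  col 1·2+0=2

2,2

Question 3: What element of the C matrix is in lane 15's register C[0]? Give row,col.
lane 15: G=3 (15/4), T=3 (15%4)
i=0: r=3+0=3, c=3*2+0=6

3,6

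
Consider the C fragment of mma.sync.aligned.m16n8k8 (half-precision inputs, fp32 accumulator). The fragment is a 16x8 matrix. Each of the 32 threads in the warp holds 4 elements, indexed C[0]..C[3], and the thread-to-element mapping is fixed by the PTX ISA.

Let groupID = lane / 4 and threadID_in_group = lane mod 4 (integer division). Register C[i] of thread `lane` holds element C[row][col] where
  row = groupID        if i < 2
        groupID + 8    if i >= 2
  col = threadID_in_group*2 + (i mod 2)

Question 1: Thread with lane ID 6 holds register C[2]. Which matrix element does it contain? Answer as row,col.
9,4

lane 6->6/4=1, 6 mod 4=2
i=2  r:1+8->9  c:2·2+0->4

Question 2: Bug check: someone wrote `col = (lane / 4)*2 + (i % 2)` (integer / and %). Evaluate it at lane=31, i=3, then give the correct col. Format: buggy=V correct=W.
`(lane / 4)*2 + (i % 2)`[31,3]=>15
L=31=>grp=31>>2=7, tig=31&3=3
[3]=>row 7+8=15  col 3·2+1=7
col: 15 vs 7

buggy=15 correct=7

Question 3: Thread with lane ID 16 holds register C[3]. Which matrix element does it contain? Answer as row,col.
12,1

L=16⇒gr=16>>2=4, th=16&3=0
[3]⇒row 4+8=12  col 0·2+1=1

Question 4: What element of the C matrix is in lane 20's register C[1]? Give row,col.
20: g=5,t=0
[1] (5+0,0*2+1) = (5,1)

5,1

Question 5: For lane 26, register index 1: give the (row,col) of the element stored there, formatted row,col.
26: G=6,T=2
[1] (6+0,2*2+1) = (6,5)

6,5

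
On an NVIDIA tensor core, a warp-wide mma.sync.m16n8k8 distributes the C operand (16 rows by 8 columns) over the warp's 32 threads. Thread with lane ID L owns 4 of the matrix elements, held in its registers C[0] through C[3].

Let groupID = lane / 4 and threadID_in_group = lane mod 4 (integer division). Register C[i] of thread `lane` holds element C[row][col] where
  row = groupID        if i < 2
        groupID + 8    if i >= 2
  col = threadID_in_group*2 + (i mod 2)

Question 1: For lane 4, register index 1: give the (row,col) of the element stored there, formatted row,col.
4: G=1,T=0
[1] (1+0,0*2+1) = (1,1)

1,1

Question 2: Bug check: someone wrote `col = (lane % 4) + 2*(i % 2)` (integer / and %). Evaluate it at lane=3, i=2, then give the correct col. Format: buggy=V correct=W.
`(lane % 4) + 2*(i % 2)`[3,2]->3
lane 3: g=0 (3/4), t=3 (3%4)
i=2: r=0+8=8, c=3*2+0=6
col: 3 vs 6

buggy=3 correct=6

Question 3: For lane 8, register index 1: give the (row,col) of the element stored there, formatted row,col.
L=8⇒gr=8>>2=2, th=8&3=0
[1]⇒row 2+0=2  col 0·2+1=1

2,1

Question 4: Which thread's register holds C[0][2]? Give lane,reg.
r=0→G=0,rhi=0  c=2→T=1,p=0
L=0*4+1=1  i=0*2+0=0

1,0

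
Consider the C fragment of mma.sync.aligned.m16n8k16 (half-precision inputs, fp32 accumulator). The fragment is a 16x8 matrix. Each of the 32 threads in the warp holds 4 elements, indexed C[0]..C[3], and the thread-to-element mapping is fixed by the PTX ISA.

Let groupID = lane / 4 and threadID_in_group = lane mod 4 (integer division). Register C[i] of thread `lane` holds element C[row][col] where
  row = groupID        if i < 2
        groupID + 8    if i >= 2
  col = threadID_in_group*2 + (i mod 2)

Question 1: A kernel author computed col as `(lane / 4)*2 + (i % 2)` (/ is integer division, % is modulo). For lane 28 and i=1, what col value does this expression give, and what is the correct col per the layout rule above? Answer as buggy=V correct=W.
buggy=15 correct=1

`(lane / 4)*2 + (i % 2)`[28,1]⇒15
28: gr=7,th=0
[1] (7+0,0*2+1) = (7,1)
col: 15 vs 1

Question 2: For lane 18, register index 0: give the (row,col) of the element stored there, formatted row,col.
4,4

lane 18: G=4 (18/4), T=2 (18%4)
i=0: r=4+0=4, c=2*2+0=4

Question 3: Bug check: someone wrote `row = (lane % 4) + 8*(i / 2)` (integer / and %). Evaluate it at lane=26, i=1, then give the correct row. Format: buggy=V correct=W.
buggy=2 correct=6

`(lane % 4) + 8*(i / 2)`[26,1]->2
lane 26->26/4=6, 26 mod 4=2
i=1  r:6+0->6  c:2·2+1->5
row: 2 vs 6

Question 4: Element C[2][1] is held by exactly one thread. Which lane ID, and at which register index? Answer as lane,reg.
r=2⇒gr=2,Rb=0  c=1⇒th=0,odd=1
L=2*4+0=8  i=0*2+1=1

8,1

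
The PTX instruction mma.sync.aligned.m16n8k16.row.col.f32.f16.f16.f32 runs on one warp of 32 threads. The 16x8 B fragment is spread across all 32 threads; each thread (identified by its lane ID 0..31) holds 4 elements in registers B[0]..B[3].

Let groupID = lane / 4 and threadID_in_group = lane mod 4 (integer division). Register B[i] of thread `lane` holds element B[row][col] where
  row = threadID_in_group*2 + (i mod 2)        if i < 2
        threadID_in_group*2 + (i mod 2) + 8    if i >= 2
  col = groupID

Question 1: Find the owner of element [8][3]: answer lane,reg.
12,2

c: 3->gid=3  r: 8->r8=1,tid=0,i&1=0
L=3*4+0=12  i=1*2+0=2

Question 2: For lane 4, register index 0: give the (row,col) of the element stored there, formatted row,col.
lane 4: gid=1 (4/4), tid=0 (4%4)
i=0: r=0*2+0+0=0, c=gid=1

0,1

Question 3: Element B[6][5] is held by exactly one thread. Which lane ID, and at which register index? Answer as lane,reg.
c:5=>grp=5  r:6=>rB=0,tig=3,lo=0
L=5*4+3=23  i=0*2+0=0

23,0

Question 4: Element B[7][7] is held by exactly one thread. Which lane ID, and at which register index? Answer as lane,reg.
31,1

c=7->g=7  r=7->rb=0,t=3,b0=1
L=7*4+3=31  i=0*2+1=1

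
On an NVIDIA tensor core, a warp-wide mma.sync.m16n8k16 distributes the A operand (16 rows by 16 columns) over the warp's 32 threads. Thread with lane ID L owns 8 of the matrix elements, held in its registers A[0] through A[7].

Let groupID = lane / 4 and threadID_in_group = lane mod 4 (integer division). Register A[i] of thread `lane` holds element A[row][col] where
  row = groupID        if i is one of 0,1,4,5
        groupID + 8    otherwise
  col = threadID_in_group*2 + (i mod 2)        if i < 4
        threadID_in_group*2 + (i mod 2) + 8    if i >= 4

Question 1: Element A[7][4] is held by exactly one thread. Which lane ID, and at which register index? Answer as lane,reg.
r:7=>grp=7,rB=0  c:4=>cB=0,tig=2,lo=0
L=7*4+2=30  i=0*4+0*2+0=0

30,0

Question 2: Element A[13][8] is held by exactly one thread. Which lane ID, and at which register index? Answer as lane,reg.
r: 13->gid=5,r8=1  c: 8->c8=1,tid=0,i&1=0
L=5*4+0=20  i=1*4+1*2+0=6

20,6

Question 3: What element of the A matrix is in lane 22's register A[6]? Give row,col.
22: G=5,T=2
[6] (5+8,2*2+0+8) = (13,12)

13,12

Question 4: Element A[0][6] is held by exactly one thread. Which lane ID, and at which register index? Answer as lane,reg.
3,0

r=0→G=0,rhi=0  c=6→chi=0,T=3,p=0
L=0*4+3=3  i=0*4+0*2+0=0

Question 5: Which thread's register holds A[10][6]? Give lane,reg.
11,2

r:10=>grp=2,rB=1  c:6=>cB=0,tig=3,lo=0
L=2*4+3=11  i=0*4+1*2+0=2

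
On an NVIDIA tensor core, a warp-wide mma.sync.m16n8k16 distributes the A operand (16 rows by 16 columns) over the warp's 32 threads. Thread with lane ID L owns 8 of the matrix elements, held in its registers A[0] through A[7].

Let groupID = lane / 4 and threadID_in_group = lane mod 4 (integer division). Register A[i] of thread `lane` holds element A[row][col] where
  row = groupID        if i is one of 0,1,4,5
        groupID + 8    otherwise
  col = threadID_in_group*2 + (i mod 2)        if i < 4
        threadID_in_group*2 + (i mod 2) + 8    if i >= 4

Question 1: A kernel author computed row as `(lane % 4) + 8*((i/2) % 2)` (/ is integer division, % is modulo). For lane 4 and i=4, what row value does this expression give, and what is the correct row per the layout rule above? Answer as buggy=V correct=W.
buggy=0 correct=1

`(lane % 4) + 8*((i/2) % 2)`[4,4]->0
L=4->g=4>>2=1, t=4&3=0
[4]->row 1+0=1  col 0·2+0+8=8
row: 0 vs 1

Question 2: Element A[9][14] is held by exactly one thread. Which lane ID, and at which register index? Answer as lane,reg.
r=9⇒gr=1,Rb=1  c=14⇒Cb=1,th=3,odd=0
L=1*4+3=7  i=1*4+1*2+0=6

7,6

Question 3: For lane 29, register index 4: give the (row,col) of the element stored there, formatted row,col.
L=29⇒gr=29>>2=7, th=29&3=1
[4]⇒row 7+0=7  col 1·2+0+8=10

7,10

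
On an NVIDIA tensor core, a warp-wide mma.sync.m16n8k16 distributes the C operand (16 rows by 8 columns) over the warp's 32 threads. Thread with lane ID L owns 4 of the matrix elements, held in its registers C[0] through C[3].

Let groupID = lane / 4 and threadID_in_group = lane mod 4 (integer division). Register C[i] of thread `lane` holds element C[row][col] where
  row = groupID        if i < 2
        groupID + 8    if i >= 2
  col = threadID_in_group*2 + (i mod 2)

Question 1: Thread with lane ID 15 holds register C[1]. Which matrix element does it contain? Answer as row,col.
3,7

lane 15=>15/4=3, 15 mod 4=3
i=1  r:3+0=>3  c:2·3+1=>7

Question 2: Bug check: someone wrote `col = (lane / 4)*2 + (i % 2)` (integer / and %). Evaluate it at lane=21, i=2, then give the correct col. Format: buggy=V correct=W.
buggy=10 correct=2

`(lane / 4)*2 + (i % 2)`[21,2]⇒10
lane 21⇒21/4=5, 21 mod 4=1
i=2  r:5+8⇒13  c:2·1+0⇒2
col: 10 vs 2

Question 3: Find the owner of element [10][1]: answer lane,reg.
r:10=>grp=2,rB=1  c:1=>tig=0,lo=1
L=2*4+0=8  i=1*2+1=3

8,3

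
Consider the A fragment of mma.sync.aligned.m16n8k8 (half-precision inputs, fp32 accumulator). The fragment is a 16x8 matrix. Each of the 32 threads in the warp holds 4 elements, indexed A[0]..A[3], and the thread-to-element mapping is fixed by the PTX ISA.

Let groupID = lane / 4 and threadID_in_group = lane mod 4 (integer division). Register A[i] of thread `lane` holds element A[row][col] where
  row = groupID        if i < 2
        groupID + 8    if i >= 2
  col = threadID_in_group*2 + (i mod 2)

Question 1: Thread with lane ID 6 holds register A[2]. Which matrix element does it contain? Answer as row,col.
L=6→G=6>>2=1, T=6&3=2
[2]→row 1+8=9  col 2·2+0=4

9,4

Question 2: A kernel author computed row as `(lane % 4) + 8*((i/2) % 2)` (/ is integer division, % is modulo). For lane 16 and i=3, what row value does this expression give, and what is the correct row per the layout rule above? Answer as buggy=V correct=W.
buggy=8 correct=12

`(lane % 4) + 8*((i/2) % 2)`[16,3]->8
lane 16->16/4=4, 16 mod 4=0
i=3  r:4+8->12  c:2·0+1->1
row: 8 vs 12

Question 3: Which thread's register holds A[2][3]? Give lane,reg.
9,1

r=2→G=2,rhi=0  c=3→T=1,p=1
L=2*4+1=9  i=0*2+1=1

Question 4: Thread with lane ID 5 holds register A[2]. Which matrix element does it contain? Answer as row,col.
lane 5: gid=1 (5/4), tid=1 (5%4)
i=2: r=1+8=9, c=1*2+0=2

9,2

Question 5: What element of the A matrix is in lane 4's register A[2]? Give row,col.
L=4=>grp=4>>2=1, tig=4&3=0
[2]=>row 1+8=9  col 0·2+0=0

9,0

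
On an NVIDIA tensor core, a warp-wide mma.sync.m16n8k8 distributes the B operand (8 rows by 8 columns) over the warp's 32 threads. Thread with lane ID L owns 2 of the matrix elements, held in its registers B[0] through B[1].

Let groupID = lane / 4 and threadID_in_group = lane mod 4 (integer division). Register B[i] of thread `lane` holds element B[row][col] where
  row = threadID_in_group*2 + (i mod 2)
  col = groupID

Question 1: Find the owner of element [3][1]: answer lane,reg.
c: 1->gid=1  r: 3->tid=1,i&1=1
L=1*4+1=5  i=1=1

5,1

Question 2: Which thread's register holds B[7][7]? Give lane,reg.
31,1

c=7->g=7  r=7->t=3,b0=1
L=7*4+3=31  i=1=1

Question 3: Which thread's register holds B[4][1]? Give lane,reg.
c=1→G=1  r=4→T=2,p=0
L=1*4+2=6  i=0=0

6,0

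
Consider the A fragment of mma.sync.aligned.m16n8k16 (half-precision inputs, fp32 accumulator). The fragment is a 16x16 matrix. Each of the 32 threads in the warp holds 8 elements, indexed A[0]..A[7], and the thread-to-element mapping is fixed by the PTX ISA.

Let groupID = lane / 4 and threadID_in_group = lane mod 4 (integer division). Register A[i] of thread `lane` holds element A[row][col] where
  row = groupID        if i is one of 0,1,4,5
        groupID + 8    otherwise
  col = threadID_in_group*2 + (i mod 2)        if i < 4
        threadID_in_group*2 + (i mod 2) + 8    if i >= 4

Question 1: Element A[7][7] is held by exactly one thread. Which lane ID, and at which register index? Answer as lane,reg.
r:7=>grp=7,rB=0  c:7=>cB=0,tig=3,lo=1
L=7*4+3=31  i=0*4+0*2+1=1

31,1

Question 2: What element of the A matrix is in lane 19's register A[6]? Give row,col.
12,14

19: g=4,t=3
[6] (4+8,3*2+0+8) = (12,14)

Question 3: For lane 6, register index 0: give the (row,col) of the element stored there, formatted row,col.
1,4

L=6->g=6>>2=1, t=6&3=2
[0]->row 1+0=1  col 2·2+0+0=4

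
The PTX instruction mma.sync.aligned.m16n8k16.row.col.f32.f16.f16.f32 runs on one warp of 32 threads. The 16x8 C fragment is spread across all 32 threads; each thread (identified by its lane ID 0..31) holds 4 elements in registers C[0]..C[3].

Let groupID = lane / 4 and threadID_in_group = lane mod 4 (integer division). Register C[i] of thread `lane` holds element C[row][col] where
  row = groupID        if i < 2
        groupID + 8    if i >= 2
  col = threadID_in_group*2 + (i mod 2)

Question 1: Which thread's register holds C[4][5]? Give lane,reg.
18,1

r=4⇒gr=4,Rb=0  c=5⇒th=2,odd=1
L=4*4+2=18  i=0*2+1=1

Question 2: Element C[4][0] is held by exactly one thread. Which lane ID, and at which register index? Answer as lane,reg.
16,0

r=4→G=4,rhi=0  c=0→T=0,p=0
L=4*4+0=16  i=0*2+0=0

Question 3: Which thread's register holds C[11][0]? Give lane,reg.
r: 11->gid=3,r8=1  c: 0->tid=0,i&1=0
L=3*4+0=12  i=1*2+0=2

12,2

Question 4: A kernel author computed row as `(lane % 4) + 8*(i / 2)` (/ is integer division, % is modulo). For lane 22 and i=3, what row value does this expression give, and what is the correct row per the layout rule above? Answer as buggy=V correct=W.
`(lane % 4) + 8*(i / 2)`[22,3]→10
lane 22: G=5 (22/4), T=2 (22%4)
i=3: r=5+8=13, c=2*2+1=5
row: 10 vs 13

buggy=10 correct=13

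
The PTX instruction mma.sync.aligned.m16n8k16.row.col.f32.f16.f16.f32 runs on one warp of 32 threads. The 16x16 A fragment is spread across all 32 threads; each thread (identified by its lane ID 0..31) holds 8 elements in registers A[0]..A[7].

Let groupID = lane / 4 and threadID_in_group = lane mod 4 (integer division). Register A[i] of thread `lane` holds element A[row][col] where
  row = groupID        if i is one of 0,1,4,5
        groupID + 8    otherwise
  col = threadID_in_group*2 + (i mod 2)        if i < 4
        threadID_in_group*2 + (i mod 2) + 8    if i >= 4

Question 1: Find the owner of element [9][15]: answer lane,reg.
7,7

r=9→G=1,rhi=1  c=15→chi=1,T=3,p=1
L=1*4+3=7  i=1*4+1*2+1=7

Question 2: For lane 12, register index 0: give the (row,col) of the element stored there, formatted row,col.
3,0

lane 12->12/4=3, 12 mod 4=0
i=0  r:3+0->3  c:2·0+0+0->0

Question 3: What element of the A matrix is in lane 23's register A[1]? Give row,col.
5,7

23: grp=5,tig=3
[1] (5+0,3*2+1+0) = (5,7)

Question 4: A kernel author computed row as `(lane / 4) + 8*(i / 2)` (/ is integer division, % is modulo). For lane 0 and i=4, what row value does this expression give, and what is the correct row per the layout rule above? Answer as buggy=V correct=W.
buggy=16 correct=0

`(lane / 4) + 8*(i / 2)`[0,4]⇒16
lane 0⇒0/4=0, 0 mod 4=0
i=4  r:0+0⇒0  c:2·0+0+8⇒8
row: 16 vs 0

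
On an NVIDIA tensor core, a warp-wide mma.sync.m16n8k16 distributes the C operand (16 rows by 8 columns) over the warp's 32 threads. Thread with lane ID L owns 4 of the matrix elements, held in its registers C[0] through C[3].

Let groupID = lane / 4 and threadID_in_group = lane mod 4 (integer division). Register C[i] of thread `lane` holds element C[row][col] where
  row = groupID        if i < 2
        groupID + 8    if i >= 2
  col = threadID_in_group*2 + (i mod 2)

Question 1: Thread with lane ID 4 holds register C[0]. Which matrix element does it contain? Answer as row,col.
4: gr=1,th=0
[0] (1+0,0*2+0) = (1,0)

1,0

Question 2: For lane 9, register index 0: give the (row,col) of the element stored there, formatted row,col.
lane 9→9/4=2, 9 mod 4=1
i=0  r:2+0→2  c:2·1+0→2

2,2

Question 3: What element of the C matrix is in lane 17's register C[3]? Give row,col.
12,3

17: G=4,T=1
[3] (4+8,1*2+1) = (12,3)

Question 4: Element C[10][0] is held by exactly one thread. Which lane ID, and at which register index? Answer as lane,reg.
r=10→G=2,rhi=1  c=0→T=0,p=0
L=2*4+0=8  i=1*2+0=2

8,2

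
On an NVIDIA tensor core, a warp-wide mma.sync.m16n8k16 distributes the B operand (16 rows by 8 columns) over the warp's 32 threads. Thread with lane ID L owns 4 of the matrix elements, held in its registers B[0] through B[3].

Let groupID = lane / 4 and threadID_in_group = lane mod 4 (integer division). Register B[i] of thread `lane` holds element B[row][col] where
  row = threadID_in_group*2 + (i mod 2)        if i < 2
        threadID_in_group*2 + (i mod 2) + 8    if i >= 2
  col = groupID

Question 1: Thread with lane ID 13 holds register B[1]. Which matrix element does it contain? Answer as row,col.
3,3

lane 13→13/4=3, 13 mod 4=1
i=1  r:2·1+1+0→3  c:3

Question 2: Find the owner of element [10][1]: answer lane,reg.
5,2

c=1->g=1  r=10->rb=1,t=1,b0=0
L=1*4+1=5  i=1*2+0=2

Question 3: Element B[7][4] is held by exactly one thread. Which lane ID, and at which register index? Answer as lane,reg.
c=4⇒gr=4  r=7⇒Rb=0,th=3,odd=1
L=4*4+3=19  i=0*2+1=1

19,1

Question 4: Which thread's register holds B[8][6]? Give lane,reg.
24,2

c=6⇒gr=6  r=8⇒Rb=1,th=0,odd=0
L=6*4+0=24  i=1*2+0=2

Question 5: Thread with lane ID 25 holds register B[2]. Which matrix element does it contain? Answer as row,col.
10,6

25: gr=6,th=1
[2] (1*2+0+8,6) = (10,6)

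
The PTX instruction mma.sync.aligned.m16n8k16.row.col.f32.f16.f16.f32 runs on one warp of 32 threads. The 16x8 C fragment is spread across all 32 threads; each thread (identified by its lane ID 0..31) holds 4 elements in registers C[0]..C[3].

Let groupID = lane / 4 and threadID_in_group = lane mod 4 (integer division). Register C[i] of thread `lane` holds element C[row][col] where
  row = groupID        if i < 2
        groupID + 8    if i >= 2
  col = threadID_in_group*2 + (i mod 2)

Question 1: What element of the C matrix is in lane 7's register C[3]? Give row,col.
9,7

7: gid=1,tid=3
[3] (1+8,3*2+1) = (9,7)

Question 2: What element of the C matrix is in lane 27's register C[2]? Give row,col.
14,6

lane 27⇒27/4=6, 27 mod 4=3
i=2  r:6+8⇒14  c:2·3+0⇒6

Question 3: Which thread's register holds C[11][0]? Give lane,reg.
r=11→G=3,rhi=1  c=0→T=0,p=0
L=3*4+0=12  i=1*2+0=2

12,2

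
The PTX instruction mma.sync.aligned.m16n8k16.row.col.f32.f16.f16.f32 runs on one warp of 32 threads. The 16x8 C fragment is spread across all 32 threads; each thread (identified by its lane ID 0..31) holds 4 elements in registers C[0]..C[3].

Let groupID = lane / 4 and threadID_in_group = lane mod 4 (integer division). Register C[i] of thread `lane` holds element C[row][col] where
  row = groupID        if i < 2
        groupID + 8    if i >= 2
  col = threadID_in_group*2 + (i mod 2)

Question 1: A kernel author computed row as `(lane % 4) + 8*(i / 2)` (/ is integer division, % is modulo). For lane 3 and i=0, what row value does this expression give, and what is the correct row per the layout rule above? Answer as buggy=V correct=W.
buggy=3 correct=0

`(lane % 4) + 8*(i / 2)`[3,0]->3
L=3->g=3>>2=0, t=3&3=3
[0]->row 0+0=0  col 3·2+0=6
row: 3 vs 0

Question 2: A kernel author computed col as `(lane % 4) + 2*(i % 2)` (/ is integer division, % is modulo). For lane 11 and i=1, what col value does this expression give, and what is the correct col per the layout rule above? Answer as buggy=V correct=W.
buggy=5 correct=7

`(lane % 4) + 2*(i % 2)`[11,1]->5
L=11->gid=11>>2=2, tid=11&3=3
[1]->row 2+0=2  col 3·2+1=7
col: 5 vs 7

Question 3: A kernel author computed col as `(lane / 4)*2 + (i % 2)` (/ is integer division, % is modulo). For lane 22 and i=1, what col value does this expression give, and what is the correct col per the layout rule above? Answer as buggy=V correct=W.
`(lane / 4)*2 + (i % 2)`[22,1]->11
L=22->g=22>>2=5, t=22&3=2
[1]->row 5+0=5  col 2·2+1=5
col: 11 vs 5

buggy=11 correct=5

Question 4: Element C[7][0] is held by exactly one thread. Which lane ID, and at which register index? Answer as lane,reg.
r:7=>grp=7,rB=0  c:0=>tig=0,lo=0
L=7*4+0=28  i=0*2+0=0

28,0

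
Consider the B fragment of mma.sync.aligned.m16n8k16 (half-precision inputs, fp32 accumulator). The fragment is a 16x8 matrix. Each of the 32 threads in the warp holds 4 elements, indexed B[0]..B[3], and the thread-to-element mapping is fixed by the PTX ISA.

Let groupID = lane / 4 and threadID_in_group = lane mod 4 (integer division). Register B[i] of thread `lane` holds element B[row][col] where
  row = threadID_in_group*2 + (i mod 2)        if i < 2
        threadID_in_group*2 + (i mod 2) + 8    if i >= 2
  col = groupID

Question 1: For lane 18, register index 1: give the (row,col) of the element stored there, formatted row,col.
5,4

lane 18→18/4=4, 18 mod 4=2
i=1  r:2·2+1+0→5  c:4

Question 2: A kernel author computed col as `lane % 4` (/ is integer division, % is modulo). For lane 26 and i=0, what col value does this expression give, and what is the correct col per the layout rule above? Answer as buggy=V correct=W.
buggy=2 correct=6

`lane % 4`[26,0]->2
lane 26->26/4=6, 26 mod 4=2
i=0  r:2·2+0+0->4  c:6
col: 2 vs 6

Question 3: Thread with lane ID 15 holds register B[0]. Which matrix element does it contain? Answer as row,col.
6,3

15: g=3,t=3
[0] (3*2+0+0,3) = (6,3)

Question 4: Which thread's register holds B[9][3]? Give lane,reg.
c: 3->gid=3  r: 9->r8=1,tid=0,i&1=1
L=3*4+0=12  i=1*2+1=3

12,3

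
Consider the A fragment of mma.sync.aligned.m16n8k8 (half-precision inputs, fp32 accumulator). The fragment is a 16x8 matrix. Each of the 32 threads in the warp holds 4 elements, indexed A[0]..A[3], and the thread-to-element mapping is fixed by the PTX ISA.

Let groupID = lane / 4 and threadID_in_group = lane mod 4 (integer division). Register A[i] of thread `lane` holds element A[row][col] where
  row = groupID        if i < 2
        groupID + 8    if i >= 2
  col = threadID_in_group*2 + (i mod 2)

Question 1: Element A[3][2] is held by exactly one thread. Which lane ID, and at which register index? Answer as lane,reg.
r:3=>grp=3,rB=0  c:2=>tig=1,lo=0
L=3*4+1=13  i=0*2+0=0

13,0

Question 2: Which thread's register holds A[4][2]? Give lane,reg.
17,0

r=4⇒gr=4,Rb=0  c=2⇒th=1,odd=0
L=4*4+1=17  i=0*2+0=0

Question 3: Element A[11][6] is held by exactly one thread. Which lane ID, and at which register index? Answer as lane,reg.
15,2

r=11⇒gr=3,Rb=1  c=6⇒th=3,odd=0
L=3*4+3=15  i=1*2+0=2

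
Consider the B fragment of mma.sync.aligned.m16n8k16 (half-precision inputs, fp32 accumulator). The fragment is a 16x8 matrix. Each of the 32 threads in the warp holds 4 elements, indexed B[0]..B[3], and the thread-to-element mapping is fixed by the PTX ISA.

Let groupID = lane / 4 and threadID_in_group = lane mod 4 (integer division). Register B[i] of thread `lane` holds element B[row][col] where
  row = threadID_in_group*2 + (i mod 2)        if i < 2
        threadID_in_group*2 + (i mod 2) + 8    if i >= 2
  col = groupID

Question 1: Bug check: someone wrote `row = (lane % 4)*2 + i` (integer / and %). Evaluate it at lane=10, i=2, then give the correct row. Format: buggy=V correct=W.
buggy=6 correct=12

`(lane % 4)*2 + i`[10,2]=>6
L=10=>grp=10>>2=2, tig=10&3=2
[2]=>row 2·2+0+8=12  col grp=2
row: 6 vs 12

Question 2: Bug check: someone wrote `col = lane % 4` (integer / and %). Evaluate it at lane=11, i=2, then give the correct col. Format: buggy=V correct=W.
`lane % 4`[11,2]→3
L=11→G=11>>2=2, T=11&3=3
[2]→row 3·2+0+8=14  col G=2
col: 3 vs 2

buggy=3 correct=2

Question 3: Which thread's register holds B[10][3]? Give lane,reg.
13,2

c: 3->gid=3  r: 10->r8=1,tid=1,i&1=0
L=3*4+1=13  i=1*2+0=2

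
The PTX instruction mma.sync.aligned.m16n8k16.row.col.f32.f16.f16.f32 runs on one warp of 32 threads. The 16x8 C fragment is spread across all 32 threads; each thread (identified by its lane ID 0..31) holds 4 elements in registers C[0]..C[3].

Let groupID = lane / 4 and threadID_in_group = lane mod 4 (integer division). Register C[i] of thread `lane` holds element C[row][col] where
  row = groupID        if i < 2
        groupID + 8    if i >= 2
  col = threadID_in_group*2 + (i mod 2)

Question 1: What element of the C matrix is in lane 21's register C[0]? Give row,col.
lane 21=>21/4=5, 21 mod 4=1
i=0  r:5+0=>5  c:2·1+0=>2

5,2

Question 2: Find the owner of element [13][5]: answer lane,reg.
22,3

r:13=>grp=5,rB=1  c:5=>tig=2,lo=1
L=5*4+2=22  i=1*2+1=3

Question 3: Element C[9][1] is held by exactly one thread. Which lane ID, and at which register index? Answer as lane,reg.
4,3

r=9->g=1,rb=1  c=1->t=0,b0=1
L=1*4+0=4  i=1*2+1=3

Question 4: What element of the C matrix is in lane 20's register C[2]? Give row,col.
lane 20⇒20/4=5, 20 mod 4=0
i=2  r:5+8⇒13  c:2·0+0⇒0

13,0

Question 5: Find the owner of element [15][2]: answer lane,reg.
r: 15->gid=7,r8=1  c: 2->tid=1,i&1=0
L=7*4+1=29  i=1*2+0=2

29,2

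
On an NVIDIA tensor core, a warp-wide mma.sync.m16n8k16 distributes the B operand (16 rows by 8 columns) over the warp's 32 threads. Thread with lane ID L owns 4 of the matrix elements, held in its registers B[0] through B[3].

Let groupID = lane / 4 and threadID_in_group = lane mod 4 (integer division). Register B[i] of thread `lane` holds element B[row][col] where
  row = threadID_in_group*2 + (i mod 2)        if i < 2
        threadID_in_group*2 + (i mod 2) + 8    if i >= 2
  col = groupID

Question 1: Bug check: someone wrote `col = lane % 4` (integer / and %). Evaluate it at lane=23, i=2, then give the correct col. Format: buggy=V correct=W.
buggy=3 correct=5

`lane % 4`[23,2]=>3
lane 23: grp=5 (23/4), tig=3 (23%4)
i=2: r=3*2+0+8=14, c=grp=5
col: 3 vs 5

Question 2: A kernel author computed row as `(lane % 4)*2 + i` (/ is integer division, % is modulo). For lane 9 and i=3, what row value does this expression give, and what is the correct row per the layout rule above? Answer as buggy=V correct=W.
`(lane % 4)*2 + i`[9,3]→5
lane 9: G=2 (9/4), T=1 (9%4)
i=3: r=1*2+1+8=11, c=G=2
row: 5 vs 11

buggy=5 correct=11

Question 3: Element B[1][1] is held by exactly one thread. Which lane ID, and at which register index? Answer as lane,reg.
4,1

c=1->g=1  r=1->rb=0,t=0,b0=1
L=1*4+0=4  i=0*2+1=1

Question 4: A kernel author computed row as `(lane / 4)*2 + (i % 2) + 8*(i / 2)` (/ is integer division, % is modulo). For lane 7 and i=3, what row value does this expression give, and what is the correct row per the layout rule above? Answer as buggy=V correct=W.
`(lane / 4)*2 + (i % 2) + 8*(i / 2)`[7,3]->11
lane 7: gid=1 (7/4), tid=3 (7%4)
i=3: r=3*2+1+8=15, c=gid=1
row: 11 vs 15

buggy=11 correct=15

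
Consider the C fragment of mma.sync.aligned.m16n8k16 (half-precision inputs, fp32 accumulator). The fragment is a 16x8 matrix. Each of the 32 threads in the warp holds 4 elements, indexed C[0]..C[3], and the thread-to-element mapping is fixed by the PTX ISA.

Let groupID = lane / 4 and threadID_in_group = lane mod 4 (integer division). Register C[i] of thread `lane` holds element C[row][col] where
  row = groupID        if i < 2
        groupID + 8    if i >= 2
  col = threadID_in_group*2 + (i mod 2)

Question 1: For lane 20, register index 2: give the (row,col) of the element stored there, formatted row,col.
L=20→G=20>>2=5, T=20&3=0
[2]→row 5+8=13  col 0·2+0=0

13,0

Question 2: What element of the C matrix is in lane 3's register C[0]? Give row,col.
0,6

L=3->gid=3>>2=0, tid=3&3=3
[0]->row 0+0=0  col 3·2+0=6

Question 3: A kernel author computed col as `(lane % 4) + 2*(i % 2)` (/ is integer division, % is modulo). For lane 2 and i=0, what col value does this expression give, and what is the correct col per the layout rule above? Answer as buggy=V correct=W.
buggy=2 correct=4

`(lane % 4) + 2*(i % 2)`[2,0]->2
2: gid=0,tid=2
[0] (0+0,2*2+0) = (0,4)
col: 2 vs 4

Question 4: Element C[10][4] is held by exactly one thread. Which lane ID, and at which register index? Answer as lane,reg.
10,2

r: 10->gid=2,r8=1  c: 4->tid=2,i&1=0
L=2*4+2=10  i=1*2+0=2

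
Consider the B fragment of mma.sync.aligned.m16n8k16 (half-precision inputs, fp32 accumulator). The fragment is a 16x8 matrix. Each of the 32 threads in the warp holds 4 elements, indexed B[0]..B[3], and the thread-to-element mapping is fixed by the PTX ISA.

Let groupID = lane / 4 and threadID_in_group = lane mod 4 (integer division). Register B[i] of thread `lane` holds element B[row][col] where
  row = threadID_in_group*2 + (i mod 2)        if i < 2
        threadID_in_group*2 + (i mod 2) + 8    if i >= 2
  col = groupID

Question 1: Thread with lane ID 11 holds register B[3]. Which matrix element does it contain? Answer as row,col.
L=11->gid=11>>2=2, tid=11&3=3
[3]->row 3·2+1+8=15  col gid=2

15,2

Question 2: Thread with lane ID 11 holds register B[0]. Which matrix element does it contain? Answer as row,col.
6,2

L=11=>grp=11>>2=2, tig=11&3=3
[0]=>row 3·2+0+0=6  col grp=2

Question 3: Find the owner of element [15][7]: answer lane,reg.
c=7->g=7  r=15->rb=1,t=3,b0=1
L=7*4+3=31  i=1*2+1=3

31,3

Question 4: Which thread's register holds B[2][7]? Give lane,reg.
c=7->g=7  r=2->rb=0,t=1,b0=0
L=7*4+1=29  i=0*2+0=0

29,0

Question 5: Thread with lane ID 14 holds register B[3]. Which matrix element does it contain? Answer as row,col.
L=14->g=14>>2=3, t=14&3=2
[3]->row 2·2+1+8=13  col g=3

13,3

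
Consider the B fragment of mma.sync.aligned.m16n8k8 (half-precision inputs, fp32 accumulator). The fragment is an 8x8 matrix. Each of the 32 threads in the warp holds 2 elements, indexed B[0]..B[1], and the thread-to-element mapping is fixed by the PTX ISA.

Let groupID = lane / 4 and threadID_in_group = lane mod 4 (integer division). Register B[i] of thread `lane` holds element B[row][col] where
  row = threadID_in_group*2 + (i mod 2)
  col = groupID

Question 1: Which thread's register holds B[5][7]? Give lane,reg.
c=7->g=7  r=5->t=2,b0=1
L=7*4+2=30  i=1=1

30,1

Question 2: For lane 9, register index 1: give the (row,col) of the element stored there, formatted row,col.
3,2

9: g=2,t=1
[1] (1*2+1,2) = (3,2)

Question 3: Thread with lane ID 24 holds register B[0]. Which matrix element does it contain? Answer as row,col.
lane 24=>24/4=6, 24 mod 4=0
i=0  r:2·0+0=>0  c:6

0,6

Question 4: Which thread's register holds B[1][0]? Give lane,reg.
0,1

c: 0->gid=0  r: 1->tid=0,i&1=1
L=0*4+0=0  i=1=1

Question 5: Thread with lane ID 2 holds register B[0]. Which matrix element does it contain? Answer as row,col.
4,0

2: g=0,t=2
[0] (2*2+0,0) = (4,0)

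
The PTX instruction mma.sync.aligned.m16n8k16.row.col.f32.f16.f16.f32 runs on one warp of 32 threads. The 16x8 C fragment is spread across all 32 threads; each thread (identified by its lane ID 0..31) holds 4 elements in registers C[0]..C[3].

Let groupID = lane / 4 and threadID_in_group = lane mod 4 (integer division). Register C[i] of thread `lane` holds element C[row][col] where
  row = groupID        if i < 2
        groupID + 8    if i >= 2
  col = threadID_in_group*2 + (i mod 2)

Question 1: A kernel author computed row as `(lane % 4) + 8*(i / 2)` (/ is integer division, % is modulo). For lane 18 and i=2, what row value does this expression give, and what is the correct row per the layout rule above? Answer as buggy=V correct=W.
`(lane % 4) + 8*(i / 2)`[18,2]=>10
L=18=>grp=18>>2=4, tig=18&3=2
[2]=>row 4+8=12  col 2·2+0=4
row: 10 vs 12

buggy=10 correct=12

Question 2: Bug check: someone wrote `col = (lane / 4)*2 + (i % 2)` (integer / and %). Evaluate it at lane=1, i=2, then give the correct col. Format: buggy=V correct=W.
`(lane / 4)*2 + (i % 2)`[1,2]→0
lane 1: G=0 (1/4), T=1 (1%4)
i=2: r=0+8=8, c=1*2+0=2
col: 0 vs 2

buggy=0 correct=2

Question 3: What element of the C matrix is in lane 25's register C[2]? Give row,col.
14,2

lane 25: gid=6 (25/4), tid=1 (25%4)
i=2: r=6+8=14, c=1*2+0=2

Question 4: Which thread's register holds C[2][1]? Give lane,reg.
r=2⇒gr=2,Rb=0  c=1⇒th=0,odd=1
L=2*4+0=8  i=0*2+1=1

8,1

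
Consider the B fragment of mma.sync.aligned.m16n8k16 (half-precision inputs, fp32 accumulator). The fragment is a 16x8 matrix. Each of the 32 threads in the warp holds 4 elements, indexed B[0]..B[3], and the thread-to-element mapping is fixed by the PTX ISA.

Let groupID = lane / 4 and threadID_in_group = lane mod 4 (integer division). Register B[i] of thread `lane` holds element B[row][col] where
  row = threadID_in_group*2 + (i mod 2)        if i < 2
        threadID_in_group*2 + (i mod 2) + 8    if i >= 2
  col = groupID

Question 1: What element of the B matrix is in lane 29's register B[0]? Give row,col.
2,7

29: g=7,t=1
[0] (1*2+0+0,7) = (2,7)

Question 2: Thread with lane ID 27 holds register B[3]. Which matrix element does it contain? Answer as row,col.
L=27⇒gr=27>>2=6, th=27&3=3
[3]⇒row 3·2+1+8=15  col gr=6

15,6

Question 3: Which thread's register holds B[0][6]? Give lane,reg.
c: 6->gid=6  r: 0->r8=0,tid=0,i&1=0
L=6*4+0=24  i=0*2+0=0

24,0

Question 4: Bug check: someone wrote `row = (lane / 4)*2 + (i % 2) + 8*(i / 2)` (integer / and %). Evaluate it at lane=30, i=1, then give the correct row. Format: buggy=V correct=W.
`(lane / 4)*2 + (i % 2) + 8*(i / 2)`[30,1]->15
lane 30->30/4=7, 30 mod 4=2
i=1  r:2·2+1+0->5  c:7
row: 15 vs 5

buggy=15 correct=5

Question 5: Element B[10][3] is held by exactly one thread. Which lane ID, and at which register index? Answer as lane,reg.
13,2

c=3⇒gr=3  r=10⇒Rb=1,th=1,odd=0
L=3*4+1=13  i=1*2+0=2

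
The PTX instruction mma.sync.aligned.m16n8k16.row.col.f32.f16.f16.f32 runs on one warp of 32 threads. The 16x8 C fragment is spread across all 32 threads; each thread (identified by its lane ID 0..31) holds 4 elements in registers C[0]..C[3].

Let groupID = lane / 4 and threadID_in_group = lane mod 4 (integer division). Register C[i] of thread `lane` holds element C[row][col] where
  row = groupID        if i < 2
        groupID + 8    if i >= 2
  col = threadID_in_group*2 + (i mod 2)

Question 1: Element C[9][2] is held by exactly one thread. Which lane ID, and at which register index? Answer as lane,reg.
r: 9->gid=1,r8=1  c: 2->tid=1,i&1=0
L=1*4+1=5  i=1*2+0=2

5,2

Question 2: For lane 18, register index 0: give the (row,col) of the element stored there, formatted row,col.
lane 18=>18/4=4, 18 mod 4=2
i=0  r:4+0=>4  c:2·2+0=>4

4,4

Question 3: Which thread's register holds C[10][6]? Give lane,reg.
11,2

r: 10->gid=2,r8=1  c: 6->tid=3,i&1=0
L=2*4+3=11  i=1*2+0=2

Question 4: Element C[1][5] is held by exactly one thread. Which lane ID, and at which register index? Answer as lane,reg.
6,1

r=1⇒gr=1,Rb=0  c=5⇒th=2,odd=1
L=1*4+2=6  i=0*2+1=1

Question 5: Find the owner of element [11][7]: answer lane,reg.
r: 11->gid=3,r8=1  c: 7->tid=3,i&1=1
L=3*4+3=15  i=1*2+1=3

15,3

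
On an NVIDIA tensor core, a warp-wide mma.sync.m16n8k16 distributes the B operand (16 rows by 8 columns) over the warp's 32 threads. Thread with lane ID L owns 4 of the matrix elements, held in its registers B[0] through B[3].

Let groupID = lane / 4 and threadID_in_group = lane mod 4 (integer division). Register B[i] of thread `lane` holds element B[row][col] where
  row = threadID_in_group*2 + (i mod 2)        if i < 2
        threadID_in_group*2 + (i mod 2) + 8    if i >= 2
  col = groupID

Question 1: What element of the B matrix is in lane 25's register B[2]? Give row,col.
10,6

25: gid=6,tid=1
[2] (1*2+0+8,6) = (10,6)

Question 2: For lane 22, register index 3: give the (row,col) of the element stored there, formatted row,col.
lane 22: gr=5 (22/4), th=2 (22%4)
i=3: r=2*2+1+8=13, c=gr=5

13,5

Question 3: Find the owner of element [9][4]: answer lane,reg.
16,3

c=4→G=4  r=9→rhi=1,T=0,p=1
L=4*4+0=16  i=1*2+1=3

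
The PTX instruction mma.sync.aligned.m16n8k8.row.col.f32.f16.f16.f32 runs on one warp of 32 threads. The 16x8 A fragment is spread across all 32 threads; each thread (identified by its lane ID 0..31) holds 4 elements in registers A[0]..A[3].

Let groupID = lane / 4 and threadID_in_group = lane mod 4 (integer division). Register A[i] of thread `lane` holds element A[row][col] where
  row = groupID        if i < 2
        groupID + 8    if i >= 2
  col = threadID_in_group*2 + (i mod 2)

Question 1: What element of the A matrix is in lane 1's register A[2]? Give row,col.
lane 1⇒1/4=0, 1 mod 4=1
i=2  r:0+8⇒8  c:2·1+0⇒2

8,2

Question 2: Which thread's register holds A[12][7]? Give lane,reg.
19,3

r:12=>grp=4,rB=1  c:7=>tig=3,lo=1
L=4*4+3=19  i=1*2+1=3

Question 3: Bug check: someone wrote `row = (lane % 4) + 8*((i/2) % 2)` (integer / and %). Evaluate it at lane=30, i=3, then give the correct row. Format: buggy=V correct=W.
`(lane % 4) + 8*((i/2) % 2)`[30,3]=>10
30: grp=7,tig=2
[3] (7+8,2*2+1) = (15,5)
row: 10 vs 15

buggy=10 correct=15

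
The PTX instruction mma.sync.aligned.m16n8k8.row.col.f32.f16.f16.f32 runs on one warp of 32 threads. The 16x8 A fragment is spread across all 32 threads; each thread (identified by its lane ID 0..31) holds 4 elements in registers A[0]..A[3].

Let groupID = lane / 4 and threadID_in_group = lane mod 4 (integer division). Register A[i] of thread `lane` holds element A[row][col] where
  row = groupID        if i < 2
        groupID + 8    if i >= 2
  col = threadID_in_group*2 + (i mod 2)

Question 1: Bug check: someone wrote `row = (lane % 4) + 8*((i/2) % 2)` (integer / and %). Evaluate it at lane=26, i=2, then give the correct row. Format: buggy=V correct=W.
buggy=10 correct=14

`(lane % 4) + 8*((i/2) % 2)`[26,2]->10
lane 26: gid=6 (26/4), tid=2 (26%4)
i=2: r=6+8=14, c=2*2+0=4
row: 10 vs 14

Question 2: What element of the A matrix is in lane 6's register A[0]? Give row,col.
6: G=1,T=2
[0] (1+0,2*2+0) = (1,4)

1,4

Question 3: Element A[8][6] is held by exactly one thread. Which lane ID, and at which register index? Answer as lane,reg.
3,2

r: 8->gid=0,r8=1  c: 6->tid=3,i&1=0
L=0*4+3=3  i=1*2+0=2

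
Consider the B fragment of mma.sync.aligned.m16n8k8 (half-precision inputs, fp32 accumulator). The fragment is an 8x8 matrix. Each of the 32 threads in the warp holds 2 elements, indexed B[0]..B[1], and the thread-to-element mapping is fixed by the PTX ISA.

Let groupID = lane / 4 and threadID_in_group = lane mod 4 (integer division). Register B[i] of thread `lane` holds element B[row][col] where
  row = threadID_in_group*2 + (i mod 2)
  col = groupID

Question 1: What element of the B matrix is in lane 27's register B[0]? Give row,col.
6,6

L=27->gid=27>>2=6, tid=27&3=3
[0]->row 3·2+0=6  col gid=6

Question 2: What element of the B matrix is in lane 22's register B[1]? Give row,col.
lane 22->22/4=5, 22 mod 4=2
i=1  r:2·2+1->5  c:5

5,5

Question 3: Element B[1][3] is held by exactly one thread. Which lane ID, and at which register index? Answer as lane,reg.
c:3=>grp=3  r:1=>tig=0,lo=1
L=3*4+0=12  i=1=1

12,1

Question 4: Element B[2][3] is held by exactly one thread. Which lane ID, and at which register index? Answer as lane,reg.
13,0

c=3->g=3  r=2->t=1,b0=0
L=3*4+1=13  i=0=0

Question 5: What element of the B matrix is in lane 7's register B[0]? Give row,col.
L=7->g=7>>2=1, t=7&3=3
[0]->row 3·2+0=6  col g=1

6,1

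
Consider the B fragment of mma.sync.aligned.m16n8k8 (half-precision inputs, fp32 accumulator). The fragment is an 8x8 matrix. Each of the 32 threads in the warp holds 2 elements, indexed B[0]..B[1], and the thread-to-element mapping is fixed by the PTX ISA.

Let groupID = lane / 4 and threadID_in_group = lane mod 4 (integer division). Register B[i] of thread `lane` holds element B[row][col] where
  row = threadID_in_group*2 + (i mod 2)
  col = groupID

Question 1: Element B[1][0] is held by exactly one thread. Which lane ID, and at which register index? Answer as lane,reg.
0,1

c: 0->gid=0  r: 1->tid=0,i&1=1
L=0*4+0=0  i=1=1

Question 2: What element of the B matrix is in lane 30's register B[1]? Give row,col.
5,7

lane 30->30/4=7, 30 mod 4=2
i=1  r:2·2+1->5  c:7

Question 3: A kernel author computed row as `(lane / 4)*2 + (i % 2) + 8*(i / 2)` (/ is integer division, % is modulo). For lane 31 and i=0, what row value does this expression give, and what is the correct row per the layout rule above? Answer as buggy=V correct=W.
`(lane / 4)*2 + (i % 2) + 8*(i / 2)`[31,0]⇒14
31: gr=7,th=3
[0] (3*2+0,7) = (6,7)
row: 14 vs 6

buggy=14 correct=6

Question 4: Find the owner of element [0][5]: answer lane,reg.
20,0

c:5=>grp=5  r:0=>tig=0,lo=0
L=5*4+0=20  i=0=0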